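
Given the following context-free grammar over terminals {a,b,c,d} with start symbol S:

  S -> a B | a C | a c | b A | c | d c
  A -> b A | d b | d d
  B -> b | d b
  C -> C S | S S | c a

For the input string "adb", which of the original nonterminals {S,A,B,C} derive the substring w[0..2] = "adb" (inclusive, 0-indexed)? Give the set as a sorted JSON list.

Convert to CNF:
  S -> T0 A | T1 T2 | T3 B | T3 C | T3 T2 | c
  A -> T0 A | T1 T0 | T1 T1
  B -> T1 T0 | b
  C -> C S | S S | T2 T3
  T0 -> b
  T1 -> d
  T2 -> c
  T3 -> a

CYK table (by increasing span) (cells [i..j] with 0 ≤ i ≤ j ≤ 2 only):
  [0..0]={T3}  "a"  orig:{}
  [1..1]={T1}  "d"  orig:{}
  [2..2]={B,T0}  "b"  orig:{B}
  [0..1]=∅  "ad"
  [1..2]={A,B}  "db"
  [0..2]={S}  "adb"

Original NTs in T[0,2] deriving "adb": ["S"]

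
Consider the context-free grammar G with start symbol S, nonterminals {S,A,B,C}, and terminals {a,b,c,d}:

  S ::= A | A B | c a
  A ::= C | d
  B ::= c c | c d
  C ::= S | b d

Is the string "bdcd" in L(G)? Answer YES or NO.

CNF form of G:
  S -> A B | T0 T1 | T2 T3 | d
  A -> A B | T0 T1 | T2 T3 | d
  B -> T2 T1 | T2 T2
  C -> A B | T0 T1 | T2 T3 | d
  T0 -> b
  T1 -> d
  T2 -> c
  T3 -> a

CYK table (by increasing span):
  cell(0,0) b: {T0}  orig:{}
  cell(1,1) d: {A,C,S,T1}  orig:{A,C,S}
  cell(2,2) c: {T2}  orig:{}
  cell(3,3) d: {A,C,S,T1}  orig:{A,C,S}
  cell(0,1) bd: {A,C,S}
  cell(1,2) dc: ∅
  cell(2,3) cd: {B}
  cell(0,2) bdc: ∅
  cell(1,3) dcd: {A,C,S}
  cell(0,3) bdcd: {A,C,S}

S ∈ T[0,3] ⇒ YES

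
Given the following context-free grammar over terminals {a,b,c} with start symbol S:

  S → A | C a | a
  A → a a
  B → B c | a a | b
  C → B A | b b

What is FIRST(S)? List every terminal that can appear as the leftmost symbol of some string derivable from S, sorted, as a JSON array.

FIRST iteration:
pass 1:
  A via A→a a: +{a}
  B via B→a a: +{a}
  B via B→b: +{b}
  C via C→B A: +{a,b}
  S via S→A: +{a}
  S via S→C a: +{b}
  S: {a,b}  A: {a}  B: {a,b}  C: {a,b}
pass 2: — fixpoint
  S: {a,b}  A: {a}  B: {a,b}  C: {a,b}

FIRST(S) = ["a", "b"]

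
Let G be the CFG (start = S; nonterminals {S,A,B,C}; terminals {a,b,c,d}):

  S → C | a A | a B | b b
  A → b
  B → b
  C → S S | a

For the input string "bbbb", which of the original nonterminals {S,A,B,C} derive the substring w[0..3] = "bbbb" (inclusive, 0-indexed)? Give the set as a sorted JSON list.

Convert to CNF:
  S -> S S | T0 A | T0 B | T1 T1 | a
  A -> b
  B -> b
  C -> S S | a
  T0 -> a
  T1 -> b

CYK fill — only the sub-triangle for w[0..3]:
  [0..0]={A,B,T1}  "b"  orig:{A,B}
  [1..1]={A,B,T1}  "b"  orig:{A,B}
  [2..2]={A,B,T1}  "b"  orig:{A,B}
  [3..3]={A,B,T1}  "b"  orig:{A,B}
  [0..1]={S}  "bb"
  [1..2]={S}  "bb"
  [2..3]={S}  "bb"
  [0..2]=∅  "bbb"
  [1..3]=∅  "bbb"
  [0..3]={C,S}  "bbbb"

Original NTs in T[0,3] deriving "bbbb": ["C", "S"]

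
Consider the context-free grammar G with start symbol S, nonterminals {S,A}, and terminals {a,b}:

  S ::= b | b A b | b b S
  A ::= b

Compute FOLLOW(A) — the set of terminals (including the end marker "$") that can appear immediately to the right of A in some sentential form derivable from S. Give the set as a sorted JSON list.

FIRST sets, iterate to fixpoint:
round 1:
  A via A→b: +{b}
  S via S→b: +{b}
  S: {b}  A: {b}
round 2: (no change)
  S: {b}  A: {b}

FOLLOW iteration:
FOLLOW(S) := {$}
[1]
  S→b A b: FOLLOW(A) ⊇ FIRST(b) = {b}; new: +{b}
  FOLLOW(S)={$}  FOLLOW(A)={b}
[2] — fixpoint
  FOLLOW(S)={$}  FOLLOW(A)={b}

FOLLOW(A) = ["b"]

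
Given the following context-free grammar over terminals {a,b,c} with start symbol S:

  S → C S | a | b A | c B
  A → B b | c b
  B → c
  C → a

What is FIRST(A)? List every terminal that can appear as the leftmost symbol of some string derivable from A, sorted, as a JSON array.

Compute FIRST by fixpoint:
round 1:
  A via A→c b: +{c}
  B via B→c: +{c}
  C via C→a: +{a}
  S via S→C S: +{a}
  S via S→b A: +{b}
  S via S→c B: +{c}
  S: {a,b,c}  A: {c}  B: {c}  C: {a}
round 2: (no change)
  S: {a,b,c}  A: {c}  B: {c}  C: {a}

FIRST(A) = ["c"]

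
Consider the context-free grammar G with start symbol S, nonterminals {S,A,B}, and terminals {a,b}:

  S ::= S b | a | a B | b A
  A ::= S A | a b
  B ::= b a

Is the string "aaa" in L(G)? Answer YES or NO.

CNF form of G:
  S -> S T1 | T0 B | T1 A | a
  A -> S A | T0 T1
  B -> T1 T0
  T0 -> a
  T1 -> b

Fill CYK table bottom-up:
  cell(0,0) a: {S,T0}  orig:{S}
  cell(1,1) a: {S,T0}  orig:{S}
  cell(2,2) a: {S,T0}  orig:{S}
  cell(0,1) aa: ∅
  cell(1,2) aa: ∅
  cell(0,2) aaa: ∅

S ∉ T[0,2] ⇒ NO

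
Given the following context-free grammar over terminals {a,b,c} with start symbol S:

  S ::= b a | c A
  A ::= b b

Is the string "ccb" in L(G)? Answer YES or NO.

Convert to CNF:
  S -> T0 T1 | T2 A
  A -> T0 T0
  T0 -> b
  T1 -> a
  T2 -> c

CYK fill:
  [0..0]={T2}  "c"  orig:{}
  [1..1]={T2}  "c"  orig:{}
  [2..2]={T0}  "b"  orig:{}
  [0..1]=∅  "cc"
  [1..2]=∅  "cb"
  [0..2]=∅  "ccb"

S ∉ T[0,2] ⇒ NO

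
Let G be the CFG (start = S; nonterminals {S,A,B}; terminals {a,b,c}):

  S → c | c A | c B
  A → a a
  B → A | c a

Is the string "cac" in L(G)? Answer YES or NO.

Convert to CNF:
  S -> T1 A | T1 B | c
  A -> T0 T0
  B -> T0 T0 | T1 T0
  T0 -> a
  T1 -> c

CYK fill:
  cell(0,0) c: {S,T1}  orig:{S}
  cell(1,1) a: {T0}  orig:{}
  cell(2,2) c: {S,T1}  orig:{S}
  cell(0,1) ca: {B}
  cell(1,2) ac: ∅
  cell(0,2) cac: ∅

S ∉ T[0,2] ⇒ NO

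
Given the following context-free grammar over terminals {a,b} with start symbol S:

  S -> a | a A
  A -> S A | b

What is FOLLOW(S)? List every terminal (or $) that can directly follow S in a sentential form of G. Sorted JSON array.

Compute FIRST by fixpoint:
pass 1:
  A via A→b: +{b}
  S via S→a: +{a}
  FIRST[S]={a}  FIRST[A]={b}
pass 2:
  A via A→S A: +{a}
  FIRST[S]={a}  FIRST[A]={a,b}
pass 3: done
  FIRST[S]={a}  FIRST[A]={a,b}

Compute FOLLOW by fixpoint:
FOLLOW(S) := {$}
iter 1:
  A→S A: FOLLOW(S) ⊇ FIRST(A) = {a,b}; new: +{a,b}
  S→a A: FOLLOW(A) ⊇ FOLLOW(S) ⊇ {$,a,b}; new: +{$,a,b}
  S: {$,a,b}  A: {$,a,b}
iter 2: — fixpoint
  S: {$,a,b}  A: {$,a,b}

FOLLOW(S) = ["$", "a", "b"]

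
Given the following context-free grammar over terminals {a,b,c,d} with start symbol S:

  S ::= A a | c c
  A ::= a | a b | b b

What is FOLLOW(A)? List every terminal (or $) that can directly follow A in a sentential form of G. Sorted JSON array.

Compute FIRST by fixpoint:
[1]
  A via A→a: +{a}
  A via A→b b: +{b}
  S via S→A a: +{a,b}
  S via S→c c: +{c}
  FIRST(S)={a,b,c}  FIRST(A)={a,b}
[2] (no change)
  FIRST(S)={a,b,c}  FIRST(A)={a,b}

Compute FOLLOW by fixpoint:
FOLLOW(S) := {$}
[1]
  S→A a: FOLLOW(A) ⊇ FIRST(a) = {a}; new: +{a}
  FOLLOW(S)={$}  FOLLOW(A)={a}
[2] — fixpoint
  FOLLOW(S)={$}  FOLLOW(A)={a}

FOLLOW(A) = ["a"]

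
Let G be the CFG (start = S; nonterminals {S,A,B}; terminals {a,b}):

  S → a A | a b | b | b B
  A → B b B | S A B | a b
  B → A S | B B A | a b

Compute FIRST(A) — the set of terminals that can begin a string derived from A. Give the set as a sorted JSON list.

FIRST sets, iterate to fixpoint:
pass 1:
  A via A→a b: +{a}
  B via B→A S: +{a}
  S via S→a A: +{a}
  S via S→b: +{b}
  S: {a,b}  A: {a}  B: {a}
pass 2:
  A via A→S A B: +{b}
  B via B→A S: +{b}
  S: {a,b}  A: {a,b}  B: {a,b}
pass 3: (stable)
  S: {a,b}  A: {a,b}  B: {a,b}

FIRST(A) = ["a", "b"]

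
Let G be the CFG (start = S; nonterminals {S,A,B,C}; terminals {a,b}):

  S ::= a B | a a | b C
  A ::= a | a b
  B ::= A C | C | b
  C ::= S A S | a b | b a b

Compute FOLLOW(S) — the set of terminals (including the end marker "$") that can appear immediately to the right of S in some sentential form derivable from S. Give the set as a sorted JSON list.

FIRST sets, iterate to fixpoint:
round 1:
  A via A→a: +{a}
  B via B→A C: +{a}
  B via B→b: +{b}
  C via C→a b: +{a}
  C via C→b a b: +{b}
  S via S→a B: +{a}
  S via S→b C: +{b}
  FIRST(S)={a,b}  FIRST(A)={a}  FIRST(B)={a,b}  FIRST(C)={a,b}
round 2: (no change)
  FIRST(S)={a,b}  FIRST(A)={a}  FIRST(B)={a,b}  FIRST(C)={a,b}

FOLLOW iteration:
seed FOLLOW(S) with $
round 1:
  B→A C: FOLLOW(A) ⊇ FIRST(C) = {a,b}; new: +{a,b}
  C→S A S: FOLLOW(S) ⊇ FIRST(A) = {a}; new: +{a}
  S→a B: FOLLOW(B) ⊇ FOLLOW(S) ⊇ {$,a}; new: +{$,a}
  S→b C: FOLLOW(C) ⊇ FOLLOW(S) ⊇ {$,a}; new: +{$,a}
  FOLLOW[S]={$,a}  FOLLOW[A]={a,b}  FOLLOW[B]={$,a}  FOLLOW[C]={$,a}
round 2: (no change)
  FOLLOW[S]={$,a}  FOLLOW[A]={a,b}  FOLLOW[B]={$,a}  FOLLOW[C]={$,a}

FOLLOW(S) = ["$", "a"]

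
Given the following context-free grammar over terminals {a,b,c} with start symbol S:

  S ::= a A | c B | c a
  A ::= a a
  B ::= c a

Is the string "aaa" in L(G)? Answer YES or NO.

Convert to CNF:
  S -> T0 A | T1 B | T1 T0
  A -> T0 T0
  B -> T1 T0
  T0 -> a
  T1 -> c

CYK table (by increasing span):
  cell(0,0) a: {T0}  orig:{}
  cell(1,1) a: {T0}  orig:{}
  cell(2,2) a: {T0}  orig:{}
  cell(0,1) aa: {A}
  cell(1,2) aa: {A}
  cell(0,2) aaa: {S}

S ∈ T[0,2] ⇒ YES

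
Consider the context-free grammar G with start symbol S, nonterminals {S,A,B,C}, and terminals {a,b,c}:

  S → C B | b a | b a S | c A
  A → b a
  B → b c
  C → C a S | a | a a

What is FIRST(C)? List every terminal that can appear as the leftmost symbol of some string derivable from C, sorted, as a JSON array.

Compute FIRST by fixpoint:
iter 1:
  A via A→b a: +{b}
  B via B→b c: +{b}
  C via C→a: +{a}
  S via S→C B: +{a}
  S via S→b a: +{b}
  S via S→c A: +{c}
  S: {a,b,c}  A: {b}  B: {b}  C: {a}
iter 2: — fixpoint
  S: {a,b,c}  A: {b}  B: {b}  C: {a}

FIRST(C) = ["a"]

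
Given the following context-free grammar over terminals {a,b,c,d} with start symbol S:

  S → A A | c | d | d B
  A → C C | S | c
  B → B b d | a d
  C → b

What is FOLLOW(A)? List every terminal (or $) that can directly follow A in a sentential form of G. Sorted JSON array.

FIRST sets, iterate to fixpoint:
[1]
  A via A→c: +{c}
  B via B→a d: +{a}
  C via C→b: +{b}
  S via S→A A: +{c}
  S via S→d: +{d}
  FIRST(S)={c,d}  FIRST(A)={c}  FIRST(B)={a}  FIRST(C)={b}
[2]
  A via A→C C: +{b}
  A via A→S: +{d}
  S via S→A A: +{b}
  FIRST(S)={b,c,d}  FIRST(A)={b,c,d}  FIRST(B)={a}  FIRST(C)={b}
[3] done
  FIRST(S)={b,c,d}  FIRST(A)={b,c,d}  FIRST(B)={a}  FIRST(C)={b}

FOLLOW sets:
FOLLOW(S) := {$}
round 1:
  A→C C: FOLLOW(C) ⊇ FIRST(C) = {b}; new: +{b}
  B→B b d: FOLLOW(B) ⊇ FIRST(b) = {b}; new: +{b}
  S→A A: FOLLOW(A) ⊇ FIRST(A) = {b,c,d}; new: +{b,c,d}
  S→A A: FOLLOW(A) ⊇ FOLLOW(S) ⊇ {$}; new: +{$}
  S→d B: FOLLOW(B) ⊇ FOLLOW(S) ⊇ {$}; new: +{$}
  FOLLOW(S)={$}  FOLLOW(A)={$,b,c,d}  FOLLOW(B)={$,b}  FOLLOW(C)={b}
round 2:
  A→C C: FOLLOW(C) ⊇ FOLLOW(A) ⊇ {$,b,c,d}; new: +{$,c,d}
  A→S: FOLLOW(S) ⊇ FOLLOW(A) ⊇ {$,b,c,d}; new: +{b,c,d}
  S→d B: FOLLOW(B) ⊇ FOLLOW(S) ⊇ {$,b,c,d}; new: +{c,d}
  FOLLOW(S)={$,b,c,d}  FOLLOW(A)={$,b,c,d}  FOLLOW(B)={$,b,c,d}  FOLLOW(C)={$,b,c,d}
round 3: (stable)
  FOLLOW(S)={$,b,c,d}  FOLLOW(A)={$,b,c,d}  FOLLOW(B)={$,b,c,d}  FOLLOW(C)={$,b,c,d}

FOLLOW(A) = ["$", "b", "c", "d"]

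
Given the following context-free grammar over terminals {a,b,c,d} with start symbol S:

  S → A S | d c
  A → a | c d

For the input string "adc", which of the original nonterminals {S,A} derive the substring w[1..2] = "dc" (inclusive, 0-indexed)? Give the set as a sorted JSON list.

Convert to CNF:
  S -> A S | T1 T0
  A -> T0 T1 | a
  T0 -> c
  T1 -> d

CYK fill, restricted to cells inside w[1..2]:
  T[1,1] 'd' = {T1}  orig:{}
  T[2,2] 'c' = {T0}  orig:{}
  T[1,2] 'dc' = {S}

Original NTs in T[1,2] deriving "dc": ["S"]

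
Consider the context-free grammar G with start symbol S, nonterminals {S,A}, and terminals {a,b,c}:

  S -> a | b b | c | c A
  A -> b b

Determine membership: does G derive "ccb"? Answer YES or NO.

Convert to CNF:
  S -> T0 T0 | T1 A | a | c
  A -> T0 T0
  T0 -> b
  T1 -> c

CYK table (by increasing span):
  [0..0]={S,T1}  "c"  orig:{S}
  [1..1]={S,T1}  "c"  orig:{S}
  [2..2]={T0}  "b"  orig:{}
  [0..1]=∅  "cc"
  [1..2]=∅  "cb"
  [0..2]=∅  "ccb"

S ∉ T[0,2] ⇒ NO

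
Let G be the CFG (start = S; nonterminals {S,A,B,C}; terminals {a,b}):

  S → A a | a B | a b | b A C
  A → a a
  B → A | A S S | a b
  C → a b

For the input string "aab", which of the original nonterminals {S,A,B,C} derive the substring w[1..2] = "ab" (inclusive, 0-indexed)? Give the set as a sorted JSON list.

Convert to CNF:
  S -> A T0 | T0 B | T0 T1 | T1 X3
  A -> T0 T0
  B -> A X2 | T0 T0 | T0 T1
  C -> T0 T1
  T0 -> a
  T1 -> b
  X2 -> S S
  X3 -> A C

CYK fill — only the sub-triangle for w[1..2]:
  cell(1,1) a: {T0}  orig:{}
  cell(2,2) b: {T1}  orig:{}
  cell(1,2) ab: {B,C,S}

Original NTs in T[1,2] deriving "ab": ["B", "C", "S"]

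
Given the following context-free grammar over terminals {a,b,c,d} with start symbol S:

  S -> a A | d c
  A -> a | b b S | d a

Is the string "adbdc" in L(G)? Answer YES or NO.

CNF form of G:
  S -> T1 T3 | T2 A
  A -> T0 X4 | T1 T2 | a
  T0 -> b
  T1 -> d
  T2 -> a
  T3 -> c
  X4 -> T0 S

CYK fill:
  T[0,0] 'a' = {A,T2}  orig:{A}
  T[1,1] 'd' = {T1}  orig:{}
  T[2,2] 'b' = {T0}  orig:{}
  T[3,3] 'd' = {T1}  orig:{}
  T[4,4] 'c' = {T3}  orig:{}
  T[0,1] 'ad' = ∅
  T[1,2] 'db' = ∅
  T[2,3] 'bd' = ∅
  T[3,4] 'dc' = {S}
  T[0,2] 'adb' = ∅
  T[1,3] 'dbd' = ∅
  T[2,4] 'bdc' = {X4}  orig:{}
  T[0,3] 'adbd' = ∅
  T[1,4] 'dbdc' = ∅
  T[0,4] 'adbdc' = ∅

S ∉ T[0,4] ⇒ NO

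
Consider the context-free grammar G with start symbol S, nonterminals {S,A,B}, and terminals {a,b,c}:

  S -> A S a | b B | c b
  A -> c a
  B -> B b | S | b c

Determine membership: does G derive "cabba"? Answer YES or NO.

Convert to CNF:
  S -> A X4 | T0 T2 | T2 B
  A -> T0 T1
  B -> A X3 | B T2 | T0 T2 | T2 B | T2 T0
  T0 -> c
  T1 -> a
  T2 -> b
  X3 -> S T1
  X4 -> S T1

CYK table (by increasing span):
  cell(0,0) c: {T0}  orig:{}
  cell(1,1) a: {T1}  orig:{}
  cell(2,2) b: {T2}  orig:{}
  cell(3,3) b: {T2}  orig:{}
  cell(4,4) a: {T1}  orig:{}
  cell(0,1) ca: {A}
  cell(1,2) ab: ∅
  cell(2,3) bb: ∅
  cell(3,4) ba: ∅
  cell(0,2) cab: ∅
  cell(1,3) abb: ∅
  cell(2,4) bba: ∅
  cell(0,3) cabb: ∅
  cell(1,4) abba: ∅
  cell(0,4) cabba: ∅

S ∉ T[0,4] ⇒ NO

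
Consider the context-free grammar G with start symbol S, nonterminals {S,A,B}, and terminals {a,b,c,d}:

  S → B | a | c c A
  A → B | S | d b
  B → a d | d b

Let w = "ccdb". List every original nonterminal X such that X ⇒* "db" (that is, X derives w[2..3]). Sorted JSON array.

CNF form of G:
  S -> T0 T1 | T1 T3 | T2 X5 | a
  A -> T0 T1 | T1 T3 | T2 X4 | a
  B -> T0 T1 | T1 T3
  T0 -> a
  T1 -> d
  T2 -> c
  T3 -> b
  X4 -> T2 A
  X5 -> T2 A

CYK fill (cells [i..j] with 2 ≤ i ≤ j ≤ 3 only):
  cell(2,2) d: {T1}  orig:{}
  cell(3,3) b: {T3}  orig:{}
  cell(2,3) db: {A,B,S}

Original NTs in T[2,3] deriving "db": ["A", "B", "S"]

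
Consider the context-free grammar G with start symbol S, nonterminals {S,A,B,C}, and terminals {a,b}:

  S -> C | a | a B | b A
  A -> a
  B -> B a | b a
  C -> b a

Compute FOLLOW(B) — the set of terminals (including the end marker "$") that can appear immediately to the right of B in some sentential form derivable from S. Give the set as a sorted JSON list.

FIRST sets, iterate to fixpoint:
round 1:
  A via A→a: +{a}
  B via B→b a: +{b}
  C via C→b a: +{b}
  S via S→C: +{b}
  S via S→a: +{a}
  FIRST(S)={a,b}  FIRST(A)={a}  FIRST(B)={b}  FIRST(C)={b}
round 2: (no change)
  FIRST(S)={a,b}  FIRST(A)={a}  FIRST(B)={b}  FIRST(C)={b}

FOLLOW iteration:
initialize: $ ∈ FOLLOW(S)
round 1:
  B→B a: FOLLOW(B) ⊇ FIRST(a) = {a}; new: +{a}
  S→C: FOLLOW(C) ⊇ FOLLOW(S) ⊇ {$}; new: +{$}
  S→a B: FOLLOW(B) ⊇ FOLLOW(S) ⊇ {$}; new: +{$}
  S→b A: FOLLOW(A) ⊇ FOLLOW(S) ⊇ {$}; new: +{$}
  FOLLOW(S)={$}  FOLLOW(A)={$}  FOLLOW(B)={$,a}  FOLLOW(C)={$}
round 2: done
  FOLLOW(S)={$}  FOLLOW(A)={$}  FOLLOW(B)={$,a}  FOLLOW(C)={$}

FOLLOW(B) = ["$", "a"]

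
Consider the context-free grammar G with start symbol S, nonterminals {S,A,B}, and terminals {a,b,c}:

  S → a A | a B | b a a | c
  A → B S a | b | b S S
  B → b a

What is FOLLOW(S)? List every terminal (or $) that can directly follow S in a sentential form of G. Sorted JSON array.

Compute FIRST by fixpoint:
iter 1:
  A via A→b: +{b}
  B via B→b a: +{b}
  S via S→a A: +{a}
  S via S→b a a: +{b}
  S via S→c: +{c}
  S: {a,b,c}  A: {b}  B: {b}
iter 2: — fixpoint
  S: {a,b,c}  A: {b}  B: {b}

FOLLOW sets:
initialize: $ ∈ FOLLOW(S)
iter 1:
  A→B S a: FOLLOW(B) ⊇ FIRST(S) = {a,b,c}; new: +{a,b,c}
  A→B S a: FOLLOW(S) ⊇ FIRST(a) = {a}; new: +{a}
  A→b S S: FOLLOW(S) ⊇ FIRST(S) = {a,b,c}; new: +{b,c}
  S→a A: FOLLOW(A) ⊇ FOLLOW(S) ⊇ {$,a,b,c}; new: +{$,a,b,c}
  S→a B: FOLLOW(B) ⊇ FOLLOW(S) ⊇ {$,a,b,c}; new: +{$}
  FOLLOW[S]={$,a,b,c}  FOLLOW[A]={$,a,b,c}  FOLLOW[B]={$,a,b,c}
iter 2: — fixpoint
  FOLLOW[S]={$,a,b,c}  FOLLOW[A]={$,a,b,c}  FOLLOW[B]={$,a,b,c}

FOLLOW(S) = ["$", "a", "b", "c"]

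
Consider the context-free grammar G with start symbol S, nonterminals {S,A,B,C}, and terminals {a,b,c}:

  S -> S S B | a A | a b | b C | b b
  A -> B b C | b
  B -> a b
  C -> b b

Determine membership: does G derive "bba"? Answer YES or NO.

CNF form of G:
  S -> S X3 | T0 C | T0 T0 | T1 A | T1 T0
  A -> B X2 | b
  B -> T1 T0
  C -> T0 T0
  T0 -> b
  T1 -> a
  X2 -> T0 C
  X3 -> S B

CYK fill:
  [0..0]={A,T0}  "b"  orig:{A}
  [1..1]={A,T0}  "b"  orig:{A}
  [2..2]={T1}  "a"  orig:{}
  [0..1]={C,S}  "bb"
  [1..2]=∅  "ba"
  [0..2]=∅  "bba"

S ∉ T[0,2] ⇒ NO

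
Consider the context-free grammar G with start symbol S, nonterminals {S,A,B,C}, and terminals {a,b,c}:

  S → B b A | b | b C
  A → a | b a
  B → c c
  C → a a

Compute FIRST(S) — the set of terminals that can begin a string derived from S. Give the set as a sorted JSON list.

FIRST sets, iterate to fixpoint:
[1]
  A via A→a: +{a}
  A via A→b a: +{b}
  B via B→c c: +{c}
  C via C→a a: +{a}
  S via S→B b A: +{c}
  S via S→b: +{b}
  S: {b,c}  A: {a,b}  B: {c}  C: {a}
[2] (stable)
  S: {b,c}  A: {a,b}  B: {c}  C: {a}

FIRST(S) = ["b", "c"]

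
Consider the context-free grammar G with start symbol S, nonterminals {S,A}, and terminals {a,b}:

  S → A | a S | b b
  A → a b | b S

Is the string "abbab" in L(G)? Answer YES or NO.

CNF form of G:
  S -> T0 S | T0 T1 | T1 S | T1 T1
  A -> T0 T1 | T1 S
  T0 -> a
  T1 -> b

CYK fill:
  T[0,0] 'a' = {T0}  orig:{}
  T[1,1] 'b' = {T1}  orig:{}
  T[2,2] 'b' = {T1}  orig:{}
  T[3,3] 'a' = {T0}  orig:{}
  T[4,4] 'b' = {T1}  orig:{}
  T[0,1] 'ab' = {A,S}
  T[1,2] 'bb' = {S}
  T[2,3] 'ba' = ∅
  T[3,4] 'ab' = {A,S}
  T[0,2] 'abb' = {S}
  T[1,3] 'bba' = ∅
  T[2,4] 'bab' = {A,S}
  T[0,3] 'abba' = ∅
  T[1,4] 'bbab' = {A,S}
  T[0,4] 'abbab' = {S}

S ∈ T[0,4] ⇒ YES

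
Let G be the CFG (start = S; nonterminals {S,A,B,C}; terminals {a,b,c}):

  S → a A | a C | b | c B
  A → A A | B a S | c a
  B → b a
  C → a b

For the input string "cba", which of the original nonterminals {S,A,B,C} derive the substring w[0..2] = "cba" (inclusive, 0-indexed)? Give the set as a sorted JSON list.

CNF form of G:
  S -> T0 A | T0 C | T1 B | b
  A -> A A | B X3 | T1 T0
  B -> T2 T0
  C -> T0 T2
  T0 -> a
  T1 -> c
  T2 -> b
  X3 -> T0 S

CYK fill (cells [i..j] with 0 ≤ i ≤ j ≤ 2 only):
  T[0,0] 'c' = {T1}  orig:{}
  T[1,1] 'b' = {S,T2}  orig:{S}
  T[2,2] 'a' = {T0}  orig:{}
  T[0,1] 'cb' = ∅
  T[1,2] 'ba' = {B}
  T[0,2] 'cba' = {S}

Original NTs in T[0,2] deriving "cba": ["S"]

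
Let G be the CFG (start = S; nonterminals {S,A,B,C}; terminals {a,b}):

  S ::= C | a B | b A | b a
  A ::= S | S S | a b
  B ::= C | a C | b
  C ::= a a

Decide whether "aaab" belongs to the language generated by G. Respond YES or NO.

CNF form of G:
  S -> T0 B | T0 T0 | T1 A | T1 T0
  A -> S S | T0 B | T0 T0 | T0 T1 | T1 A | T1 T0
  B -> T0 C | T0 T0 | b
  C -> T0 T0
  T0 -> a
  T1 -> b

Fill CYK table bottom-up:
  cell(0,0) a: {T0}  orig:{}
  cell(1,1) a: {T0}  orig:{}
  cell(2,2) a: {T0}  orig:{}
  cell(3,3) b: {B,T1}  orig:{B}
  cell(0,1) aa: {A,B,C,S}
  cell(1,2) aa: {A,B,C,S}
  cell(2,3) ab: {A,S}
  cell(0,2) aaa: {A,B,S}
  cell(1,3) aab: ∅
  cell(0,3) aaab: {A}

S ∉ T[0,3] ⇒ NO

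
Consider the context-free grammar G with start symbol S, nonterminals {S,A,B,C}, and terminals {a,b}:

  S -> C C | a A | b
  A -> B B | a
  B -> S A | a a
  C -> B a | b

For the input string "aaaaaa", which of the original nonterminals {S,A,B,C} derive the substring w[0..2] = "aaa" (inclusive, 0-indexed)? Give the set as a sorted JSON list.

Convert to CNF:
  S -> C C | T0 A | b
  A -> B B | a
  B -> S A | T0 T0
  C -> B T0 | b
  T0 -> a

CYK table (by increasing span), restricted to cells inside w[0..2]:
  [0..0]={A,T0}  "a"  orig:{A}
  [1..1]={A,T0}  "a"  orig:{A}
  [2..2]={A,T0}  "a"  orig:{A}
  [0..1]={B,S}  "aa"
  [1..2]={B,S}  "aa"
  [0..2]={B,C}  "aaa"

Original NTs in T[0,2] deriving "aaa": ["B", "C"]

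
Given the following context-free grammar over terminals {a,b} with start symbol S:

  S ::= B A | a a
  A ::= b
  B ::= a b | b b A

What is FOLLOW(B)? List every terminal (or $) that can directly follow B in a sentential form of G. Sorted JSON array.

FIRST sets, iterate to fixpoint:
round 1:
  A via A→b: +{b}
  B via B→a b: +{a}
  B via B→b b A: +{b}
  S via S→B A: +{a,b}
  FIRST[S]={a,b}  FIRST[A]={b}  FIRST[B]={a,b}
round 2: — fixpoint
  FIRST[S]={a,b}  FIRST[A]={b}  FIRST[B]={a,b}

FOLLOW iteration:
initialize: $ ∈ FOLLOW(S)
iter 1:
  S→B A: FOLLOW(B) ⊇ FIRST(A) = {b}; new: +{b}
  S→B A: FOLLOW(A) ⊇ FOLLOW(S) ⊇ {$}; new: +{$}
  S: {$}  A: {$}  B: {b}
iter 2:
  B→b b A: FOLLOW(A) ⊇ FOLLOW(B) ⊇ {b}; new: +{b}
  S: {$}  A: {$,b}  B: {b}
iter 3: (no change)
  S: {$}  A: {$,b}  B: {b}

FOLLOW(B) = ["b"]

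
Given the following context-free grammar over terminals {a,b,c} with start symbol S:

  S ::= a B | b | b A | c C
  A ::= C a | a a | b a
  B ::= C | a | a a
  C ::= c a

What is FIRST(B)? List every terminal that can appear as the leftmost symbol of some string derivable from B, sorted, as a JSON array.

FIRST iteration:
round 1:
  A via A→a a: +{a}
  A via A→b a: +{b}
  B via B→a: +{a}
  C via C→c a: +{c}
  S via S→a B: +{a}
  S via S→b: +{b}
  S via S→c C: +{c}
  FIRST[S]={a,b,c}  FIRST[A]={a,b}  FIRST[B]={a}  FIRST[C]={c}
round 2:
  A via A→C a: +{c}
  B via B→C: +{c}
  FIRST[S]={a,b,c}  FIRST[A]={a,b,c}  FIRST[B]={a,c}  FIRST[C]={c}
round 3: done
  FIRST[S]={a,b,c}  FIRST[A]={a,b,c}  FIRST[B]={a,c}  FIRST[C]={c}

FIRST(B) = ["a", "c"]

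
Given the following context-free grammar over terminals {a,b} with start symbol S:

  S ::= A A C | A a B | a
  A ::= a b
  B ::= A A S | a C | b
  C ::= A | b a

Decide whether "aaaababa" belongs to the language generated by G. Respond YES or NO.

Convert to CNF:
  S -> A X3 | A X4 | a
  A -> T0 T1
  B -> A X2 | T0 C | b
  C -> T0 T1 | T1 T0
  T0 -> a
  T1 -> b
  X2 -> A S
  X3 -> A C
  X4 -> T0 B

Fill CYK table bottom-up:
  cell(0,0) a: {S,T0}  orig:{S}
  cell(1,1) a: {S,T0}  orig:{S}
  cell(2,2) a: {S,T0}  orig:{S}
  cell(3,3) a: {S,T0}  orig:{S}
  cell(4,4) b: {B,T1}  orig:{B}
  cell(5,5) a: {S,T0}  orig:{S}
  cell(6,6) b: {B,T1}  orig:{B}
  cell(7,7) a: {S,T0}  orig:{S}
  cell(0,1) aa: ∅
  cell(1,2) aa: ∅
  cell(2,3) aa: ∅
  cell(3,4) ab: {A,C,X4}  orig:{A,C}
  cell(4,5) ba: {C}
  cell(5,6) ab: {A,C,X4}  orig:{A,C}
  cell(6,7) ba: {C}
  cell(0,2) aaa: ∅
  cell(1,3) aaa: ∅
  cell(2,4) aab: {B}
  cell(3,5) aba: {B,X2}  orig:{B}
  cell(4,6) bab: ∅
  cell(5,7) aba: {B,X2}  orig:{B}
  cell(0,3) aaaa: ∅
  cell(1,4) aaab: {X4}  orig:{}
  cell(2,5) aaba: {X4}  orig:{}
  cell(3,6) abab: {S,X3}  orig:{S}
  cell(4,7) baba: ∅
  cell(0,4) aaaab: ∅
  cell(1,5) aaaba: ∅
  cell(2,6) aabab: ∅
  cell(3,7) ababa: {B}
  cell(0,5) aaaaba: ∅
  cell(1,6) aaabab: ∅
  cell(2,7) aababa: {X4}  orig:{}
  cell(0,6) aaaabab: ∅
  cell(1,7) aaababa: ∅
  cell(0,7) aaaababa: ∅

S ∉ T[0,7] ⇒ NO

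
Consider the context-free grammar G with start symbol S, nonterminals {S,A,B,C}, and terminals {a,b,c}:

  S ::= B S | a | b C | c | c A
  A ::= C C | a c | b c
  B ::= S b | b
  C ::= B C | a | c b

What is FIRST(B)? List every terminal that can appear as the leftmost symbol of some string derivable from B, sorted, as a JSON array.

FIRST sets, iterate to fixpoint:
[1]
  A via A→a c: +{a}
  A via A→b c: +{b}
  B via B→b: +{b}
  C via C→B C: +{b}
  C via C→a: +{a}
  C via C→c b: +{c}
  S via S→B S: +{b}
  S via S→a: +{a}
  S via S→c: +{c}
  S: {a,b,c}  A: {a,b}  B: {b}  C: {a,b,c}
[2]
  A via A→C C: +{c}
  B via B→S b: +{a,c}
  S: {a,b,c}  A: {a,b,c}  B: {a,b,c}  C: {a,b,c}
[3] done
  S: {a,b,c}  A: {a,b,c}  B: {a,b,c}  C: {a,b,c}

FIRST(B) = ["a", "b", "c"]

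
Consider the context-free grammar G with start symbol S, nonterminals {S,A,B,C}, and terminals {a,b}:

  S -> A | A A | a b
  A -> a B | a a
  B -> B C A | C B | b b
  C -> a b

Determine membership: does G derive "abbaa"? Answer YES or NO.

Convert to CNF:
  S -> A A | T0 B | T0 T0 | T0 T1
  A -> T0 B | T0 T0
  B -> B X2 | C B | T1 T1
  C -> T0 T1
  T0 -> a
  T1 -> b
  X2 -> C A

CYK fill:
  T[0,0] 'a' = {T0}  orig:{}
  T[1,1] 'b' = {T1}  orig:{}
  T[2,2] 'b' = {T1}  orig:{}
  T[3,3] 'a' = {T0}  orig:{}
  T[4,4] 'a' = {T0}  orig:{}
  T[0,1] 'ab' = {C,S}
  T[1,2] 'bb' = {B}
  T[2,3] 'ba' = ∅
  T[3,4] 'aa' = {A,S}
  T[0,2] 'abb' = {A,S}
  T[1,3] 'bba' = ∅
  T[2,4] 'baa' = ∅
  T[0,3] 'abba' = ∅
  T[1,4] 'bbaa' = ∅
  T[0,4] 'abbaa' = {S}

S ∈ T[0,4] ⇒ YES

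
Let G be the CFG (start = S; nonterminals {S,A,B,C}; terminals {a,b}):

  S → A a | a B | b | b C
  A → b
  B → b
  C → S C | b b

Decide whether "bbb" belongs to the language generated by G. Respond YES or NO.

CNF form of G:
  S -> A T1 | T0 C | T1 B | b
  A -> b
  B -> b
  C -> S C | T0 T0
  T0 -> b
  T1 -> a

Fill CYK table bottom-up:
  [0..0]={A,B,S,T0}  "b"  orig:{A,B,S}
  [1..1]={A,B,S,T0}  "b"  orig:{A,B,S}
  [2..2]={A,B,S,T0}  "b"  orig:{A,B,S}
  [0..1]={C}  "bb"
  [1..2]={C}  "bb"
  [0..2]={C,S}  "bbb"

S ∈ T[0,2] ⇒ YES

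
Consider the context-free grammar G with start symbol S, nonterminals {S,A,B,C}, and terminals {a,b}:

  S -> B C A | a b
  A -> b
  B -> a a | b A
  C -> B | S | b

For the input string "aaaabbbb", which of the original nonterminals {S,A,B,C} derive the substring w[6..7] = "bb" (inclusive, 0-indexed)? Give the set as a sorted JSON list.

CNF form of G:
  S -> B X3 | T0 T1
  A -> b
  B -> T0 T0 | T1 A
  C -> B X2 | T0 T0 | T0 T1 | T1 A | b
  T0 -> a
  T1 -> b
  X2 -> C A
  X3 -> C A

Fill CYK table bottom-up (cells [i..j] with 6 ≤ i ≤ j ≤ 7 only):
  [6..6]={A,C,T1}  "b"  orig:{A,C}
  [7..7]={A,C,T1}  "b"  orig:{A,C}
  [6..7]={B,C,X2,X3}  "bb"  orig:{B,C}

Original NTs in T[6,7] deriving "bb": ["B", "C"]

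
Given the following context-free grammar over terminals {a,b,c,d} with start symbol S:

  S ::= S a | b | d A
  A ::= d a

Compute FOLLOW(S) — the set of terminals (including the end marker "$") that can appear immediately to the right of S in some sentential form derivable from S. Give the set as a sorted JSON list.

FIRST sets, iterate to fixpoint:
iter 1:
  A via A→d a: +{d}
  S via S→b: +{b}
  S via S→d A: +{d}
  FIRST[S]={b,d}  FIRST[A]={d}
iter 2: (stable)
  FIRST[S]={b,d}  FIRST[A]={d}

FOLLOW sets:
FOLLOW(S) := {$}
iter 1:
  S→S a: FOLLOW(S) ⊇ FIRST(a) = {a}; new: +{a}
  S→d A: FOLLOW(A) ⊇ FOLLOW(S) ⊇ {$,a}; new: +{$,a}
  FOLLOW[S]={$,a}  FOLLOW[A]={$,a}
iter 2: (no change)
  FOLLOW[S]={$,a}  FOLLOW[A]={$,a}

FOLLOW(S) = ["$", "a"]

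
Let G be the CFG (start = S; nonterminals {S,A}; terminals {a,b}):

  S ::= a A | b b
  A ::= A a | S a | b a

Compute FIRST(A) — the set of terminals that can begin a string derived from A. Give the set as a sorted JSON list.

FIRST iteration:
round 1:
  A via A→b a: +{b}
  S via S→a A: +{a}
  S via S→b b: +{b}
  FIRST(S)={a,b}  FIRST(A)={b}
round 2:
  A via A→S a: +{a}
  FIRST(S)={a,b}  FIRST(A)={a,b}
round 3: — fixpoint
  FIRST(S)={a,b}  FIRST(A)={a,b}

FIRST(A) = ["a", "b"]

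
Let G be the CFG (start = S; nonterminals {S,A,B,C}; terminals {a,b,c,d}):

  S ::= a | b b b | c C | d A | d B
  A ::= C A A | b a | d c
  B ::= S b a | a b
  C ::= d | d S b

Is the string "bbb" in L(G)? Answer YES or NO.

CNF form of G:
  S -> T0 X7 | T2 A | T2 B | T3 C | a
  A -> C X4 | T0 T1 | T2 T3
  B -> S X5 | T1 T0
  C -> T2 X6 | d
  T0 -> b
  T1 -> a
  T2 -> d
  T3 -> c
  X4 -> A A
  X5 -> T0 T1
  X6 -> S T0
  X7 -> T0 T0

Fill CYK table bottom-up:
  [0..0]={T0}  "b"  orig:{}
  [1..1]={T0}  "b"  orig:{}
  [2..2]={T0}  "b"  orig:{}
  [0..1]={X7}  "bb"  orig:{}
  [1..2]={X7}  "bb"  orig:{}
  [0..2]={S}  "bbb"

S ∈ T[0,2] ⇒ YES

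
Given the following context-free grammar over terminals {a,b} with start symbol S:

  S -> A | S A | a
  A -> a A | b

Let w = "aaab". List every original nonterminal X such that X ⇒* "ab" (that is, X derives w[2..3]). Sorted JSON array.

Convert to CNF:
  S -> S A | T0 A | a | b
  A -> T0 A | b
  T0 -> a

CYK table (by increasing span) — only the sub-triangle for w[2..3]:
  T[2,2] 'a' = {S,T0}  orig:{S}
  T[3,3] 'b' = {A,S}
  T[2,3] 'ab' = {A,S}

Original NTs in T[2,3] deriving "ab": ["A", "S"]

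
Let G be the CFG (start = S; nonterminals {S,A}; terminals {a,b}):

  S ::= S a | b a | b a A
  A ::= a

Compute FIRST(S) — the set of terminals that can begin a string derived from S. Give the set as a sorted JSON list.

FIRST sets, iterate to fixpoint:
round 1:
  A via A→a: +{a}
  S via S→b a: +{b}
  S: {b}  A: {a}
round 2: — fixpoint
  S: {b}  A: {a}

FIRST(S) = ["b"]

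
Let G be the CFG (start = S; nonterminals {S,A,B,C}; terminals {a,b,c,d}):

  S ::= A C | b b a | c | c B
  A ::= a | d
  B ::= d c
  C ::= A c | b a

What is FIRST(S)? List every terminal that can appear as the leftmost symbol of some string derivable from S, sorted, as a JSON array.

FIRST sets, iterate to fixpoint:
[1]
  A via A→a: +{a}
  A via A→d: +{d}
  B via B→d c: +{d}
  C via C→A c: +{a,d}
  C via C→b a: +{b}
  S via S→A C: +{a,d}
  S via S→b b a: +{b}
  S via S→c: +{c}
  S: {a,b,c,d}  A: {a,d}  B: {d}  C: {a,b,d}
[2] — fixpoint
  S: {a,b,c,d}  A: {a,d}  B: {d}  C: {a,b,d}

FIRST(S) = ["a", "b", "c", "d"]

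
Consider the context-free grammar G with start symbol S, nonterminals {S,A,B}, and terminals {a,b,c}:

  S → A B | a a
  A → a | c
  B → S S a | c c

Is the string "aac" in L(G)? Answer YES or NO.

Convert to CNF:
  S -> A B | T0 T0
  A -> a | c
  B -> S X2 | T1 T1
  T0 -> a
  T1 -> c
  X2 -> S T0

Fill CYK table bottom-up:
  cell(0,0) a: {A,T0}  orig:{A}
  cell(1,1) a: {A,T0}  orig:{A}
  cell(2,2) c: {A,T1}  orig:{A}
  cell(0,1) aa: {S}
  cell(1,2) ac: ∅
  cell(0,2) aac: ∅

S ∉ T[0,2] ⇒ NO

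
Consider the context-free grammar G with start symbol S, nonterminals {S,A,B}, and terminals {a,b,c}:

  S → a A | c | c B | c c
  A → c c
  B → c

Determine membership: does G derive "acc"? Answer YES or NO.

Convert to CNF:
  S -> T0 B | T0 T0 | T1 A | c
  A -> T0 T0
  B -> c
  T0 -> c
  T1 -> a

CYK table (by increasing span):
  cell(0,0) a: {T1}  orig:{}
  cell(1,1) c: {B,S,T0}  orig:{B,S}
  cell(2,2) c: {B,S,T0}  orig:{B,S}
  cell(0,1) ac: ∅
  cell(1,2) cc: {A,S}
  cell(0,2) acc: {S}

S ∈ T[0,2] ⇒ YES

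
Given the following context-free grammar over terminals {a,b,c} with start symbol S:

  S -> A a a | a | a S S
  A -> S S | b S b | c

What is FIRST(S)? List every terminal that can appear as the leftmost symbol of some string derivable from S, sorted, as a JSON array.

Compute FIRST by fixpoint:
iter 1:
  A via A→b S b: +{b}
  A via A→c: +{c}
  S via S→A a a: +{b,c}
  S via S→a: +{a}
  FIRST(S)={a,b,c}  FIRST(A)={b,c}
iter 2:
  A via A→S S: +{a}
  FIRST(S)={a,b,c}  FIRST(A)={a,b,c}
iter 3: — fixpoint
  FIRST(S)={a,b,c}  FIRST(A)={a,b,c}

FIRST(S) = ["a", "b", "c"]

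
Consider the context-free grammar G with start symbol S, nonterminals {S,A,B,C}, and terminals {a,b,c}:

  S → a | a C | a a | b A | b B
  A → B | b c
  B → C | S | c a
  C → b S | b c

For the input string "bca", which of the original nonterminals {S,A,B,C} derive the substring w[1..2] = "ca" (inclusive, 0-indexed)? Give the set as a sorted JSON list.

Convert to CNF:
  S -> T0 C | T0 T0 | T1 A | T1 B | a
  A -> T0 C | T0 T0 | T1 A | T1 B | T1 S | T1 T2 | T2 T0 | a
  B -> T0 C | T0 T0 | T1 A | T1 B | T1 S | T1 T2 | T2 T0 | a
  C -> T1 S | T1 T2
  T0 -> a
  T1 -> b
  T2 -> c

CYK table (by increasing span), restricted to cells inside w[1..2]:
  T[1,1] 'c' = {T2}  orig:{}
  T[2,2] 'a' = {A,B,S,T0}  orig:{A,B,S}
  T[1,2] 'ca' = {A,B}

Original NTs in T[1,2] deriving "ca": ["A", "B"]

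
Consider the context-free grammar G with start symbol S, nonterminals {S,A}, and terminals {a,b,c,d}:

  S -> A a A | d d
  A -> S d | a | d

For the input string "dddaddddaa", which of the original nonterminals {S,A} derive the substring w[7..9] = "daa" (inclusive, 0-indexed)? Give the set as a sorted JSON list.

CNF form of G:
  S -> A X2 | T0 T0
  A -> S T0 | a | d
  T0 -> d
  T1 -> a
  X2 -> T1 A

Fill CYK table bottom-up (cells [i..j] with 7 ≤ i ≤ j ≤ 9 only):
  cell(7,7) d: {A,T0}  orig:{A}
  cell(8,8) a: {A,T1}  orig:{A}
  cell(9,9) a: {A,T1}  orig:{A}
  cell(7,8) da: ∅
  cell(8,9) aa: {X2}  orig:{}
  cell(7,9) daa: {S}

Original NTs in T[7,9] deriving "daa": ["S"]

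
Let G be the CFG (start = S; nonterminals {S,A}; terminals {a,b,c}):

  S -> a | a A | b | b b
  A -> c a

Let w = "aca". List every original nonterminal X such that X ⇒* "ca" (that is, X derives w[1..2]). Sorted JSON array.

CNF form of G:
  S -> T1 A | T2 T2 | a | b
  A -> T0 T1
  T0 -> c
  T1 -> a
  T2 -> b

CYK table (by increasing span), restricted to cells inside w[1..2]:
  [1..1]={T0}  "c"  orig:{}
  [2..2]={S,T1}  "a"  orig:{S}
  [1..2]={A}  "ca"

Original NTs in T[1,2] deriving "ca": ["A"]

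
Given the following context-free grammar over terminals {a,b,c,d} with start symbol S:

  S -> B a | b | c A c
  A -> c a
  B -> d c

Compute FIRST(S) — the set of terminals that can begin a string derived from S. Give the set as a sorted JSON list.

Compute FIRST by fixpoint:
iter 1:
  A via A→c a: +{c}
  B via B→d c: +{d}
  S via S→B a: +{d}
  S via S→b: +{b}
  S via S→c A c: +{c}
  FIRST[S]={b,c,d}  FIRST[A]={c}  FIRST[B]={d}
iter 2: (no change)
  FIRST[S]={b,c,d}  FIRST[A]={c}  FIRST[B]={d}

FIRST(S) = ["b", "c", "d"]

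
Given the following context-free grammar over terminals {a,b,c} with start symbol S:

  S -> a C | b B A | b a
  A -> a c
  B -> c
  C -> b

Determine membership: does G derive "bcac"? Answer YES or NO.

Convert to CNF:
  S -> T0 C | T2 T0 | T2 X3
  A -> T0 T1
  B -> c
  C -> b
  T0 -> a
  T1 -> c
  T2 -> b
  X3 -> B A

CYK fill:
  cell(0,0) b: {C,T2}  orig:{C}
  cell(1,1) c: {B,T1}  orig:{B}
  cell(2,2) a: {T0}  orig:{}
  cell(3,3) c: {B,T1}  orig:{B}
  cell(0,1) bc: ∅
  cell(1,2) ca: ∅
  cell(2,3) ac: {A}
  cell(0,2) bca: ∅
  cell(1,3) cac: {X3}  orig:{}
  cell(0,3) bcac: {S}

S ∈ T[0,3] ⇒ YES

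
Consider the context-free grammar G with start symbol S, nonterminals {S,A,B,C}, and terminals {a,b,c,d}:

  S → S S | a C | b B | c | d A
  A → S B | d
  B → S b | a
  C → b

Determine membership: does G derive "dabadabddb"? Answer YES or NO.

CNF form of G:
  S -> S S | T0 B | T1 C | T2 A | c
  A -> S B | d
  B -> S T0 | a
  C -> b
  T0 -> b
  T1 -> a
  T2 -> d

Fill CYK table bottom-up:
  [0..0]={A,T2}  "d"  orig:{A}
  [1..1]={B,T1}  "a"  orig:{B}
  [2..2]={C,T0}  "b"  orig:{C}
  [3..3]={B,T1}  "a"  orig:{B}
  [4..4]={A,T2}  "d"  orig:{A}
  [5..5]={B,T1}  "a"  orig:{B}
  [6..6]={C,T0}  "b"  orig:{C}
  [7..7]={A,T2}  "d"  orig:{A}
  [8..8]={A,T2}  "d"  orig:{A}
  [9..9]={C,T0}  "b"  orig:{C}
  [0..1]=∅  "da"
  [1..2]={S}  "ab"
  [2..3]={S}  "ba"
  [3..4]=∅  "ad"
  [4..5]=∅  "da"
  [5..6]={S}  "ab"
  [6..7]=∅  "bd"
  [7..8]={S}  "dd"
  [8..9]=∅  "db"
  [0..2]=∅  "dab"
  [1..3]={A}  "aba"
  [2..4]=∅  "bad"
  [3..5]=∅  "ada"
  [4..6]=∅  "dab"
  [5..7]=∅  "abd"
  [6..8]=∅  "bdd"
  [7..9]={B}  "ddb"
  [0..3]={S}  "daba"
  [1..4]=∅  "abad"
  [2..5]=∅  "bada"
  [3..6]=∅  "adab"
  [4..7]=∅  "dabd"
  [5..8]={S}  "abdd"
  [6..9]={S}  "bddb"
  [0..4]=∅  "dabad"
  [1..5]=∅  "abada"
  [2..6]=∅  "badab"
  [3..7]=∅  "adabd"
  [4..8]=∅  "dabdd"
  [5..9]={A,B}  "abddb"
  [0..5]=∅  "dabada"
  [1..6]=∅  "abadab"
  [2..7]=∅  "badabd"
  [3..8]=∅  "adabdd"
  [4..9]={S}  "dabddb"
  [0..6]=∅  "dabadab"
  [1..7]=∅  "abadabd"
  [2..8]=∅  "badabdd"
  [3..9]=∅  "adabddb"
  [0..7]=∅  "dabadabd"
  [1..8]=∅  "abadabdd"
  [2..9]={S}  "badabddb"
  [0..8]=∅  "dabadabdd"
  [1..9]=∅  "abadabddb"
  [0..9]={S}  "dabadabddb"

S ∈ T[0,9] ⇒ YES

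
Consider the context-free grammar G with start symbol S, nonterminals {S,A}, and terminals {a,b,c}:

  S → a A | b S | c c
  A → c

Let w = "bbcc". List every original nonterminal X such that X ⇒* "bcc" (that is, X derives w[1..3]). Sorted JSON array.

Convert to CNF:
  S -> T0 A | T1 S | T2 T2
  A -> c
  T0 -> a
  T1 -> b
  T2 -> c

Fill CYK table bottom-up (cells [i..j] with 1 ≤ i ≤ j ≤ 3 only):
  T[1,1] 'b' = {T1}  orig:{}
  T[2,2] 'c' = {A,T2}  orig:{A}
  T[3,3] 'c' = {A,T2}  orig:{A}
  T[1,2] 'bc' = ∅
  T[2,3] 'cc' = {S}
  T[1,3] 'bcc' = {S}

Original NTs in T[1,3] deriving "bcc": ["S"]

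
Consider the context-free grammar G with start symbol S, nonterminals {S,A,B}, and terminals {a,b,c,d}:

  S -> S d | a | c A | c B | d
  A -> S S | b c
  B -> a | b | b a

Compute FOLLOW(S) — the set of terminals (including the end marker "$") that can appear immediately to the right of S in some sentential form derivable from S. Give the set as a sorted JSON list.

FIRST iteration:
iter 1:
  A via A→b c: +{b}
  B via B→a: +{a}
  B via B→b: +{b}
  S via S→a: +{a}
  S via S→c A: +{c}
  S via S→d: +{d}
  FIRST(S)={a,c,d}  FIRST(A)={b}  FIRST(B)={a,b}
iter 2:
  A via A→S S: +{a,c,d}
  FIRST(S)={a,c,d}  FIRST(A)={a,b,c,d}  FIRST(B)={a,b}
iter 3: done
  FIRST(S)={a,c,d}  FIRST(A)={a,b,c,d}  FIRST(B)={a,b}

FOLLOW iteration:
FOLLOW(S) := {$}
[1]
  A→S S: FOLLOW(S) ⊇ FIRST(S) = {a,c,d}; new: +{a,c,d}
  S→c A: FOLLOW(A) ⊇ FOLLOW(S) ⊇ {$,a,c,d}; new: +{$,a,c,d}
  S→c B: FOLLOW(B) ⊇ FOLLOW(S) ⊇ {$,a,c,d}; new: +{$,a,c,d}
  FOLLOW(S)={$,a,c,d}  FOLLOW(A)={$,a,c,d}  FOLLOW(B)={$,a,c,d}
[2] — fixpoint
  FOLLOW(S)={$,a,c,d}  FOLLOW(A)={$,a,c,d}  FOLLOW(B)={$,a,c,d}

FOLLOW(S) = ["$", "a", "c", "d"]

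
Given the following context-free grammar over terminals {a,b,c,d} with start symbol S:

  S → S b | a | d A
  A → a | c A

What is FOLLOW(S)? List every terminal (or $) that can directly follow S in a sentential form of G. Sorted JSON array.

FIRST sets, iterate to fixpoint:
pass 1:
  A via A→a: +{a}
  A via A→c A: +{c}
  S via S→a: +{a}
  S via S→d A: +{d}
  S: {a,d}  A: {a,c}
pass 2: (stable)
  S: {a,d}  A: {a,c}

FOLLOW sets:
seed FOLLOW(S) with $
round 1:
  S→S b: FOLLOW(S) ⊇ FIRST(b) = {b}; new: +{b}
  S→d A: FOLLOW(A) ⊇ FOLLOW(S) ⊇ {$,b}; new: +{$,b}
  FOLLOW[S]={$,b}  FOLLOW[A]={$,b}
round 2: (stable)
  FOLLOW[S]={$,b}  FOLLOW[A]={$,b}

FOLLOW(S) = ["$", "b"]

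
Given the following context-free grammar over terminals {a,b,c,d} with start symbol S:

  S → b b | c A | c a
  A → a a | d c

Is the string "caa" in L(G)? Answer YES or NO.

CNF form of G:
  S -> T2 A | T2 T0 | T3 T3
  A -> T0 T0 | T1 T2
  T0 -> a
  T1 -> d
  T2 -> c
  T3 -> b

Fill CYK table bottom-up:
  T[0,0] 'c' = {T2}  orig:{}
  T[1,1] 'a' = {T0}  orig:{}
  T[2,2] 'a' = {T0}  orig:{}
  T[0,1] 'ca' = {S}
  T[1,2] 'aa' = {A}
  T[0,2] 'caa' = {S}

S ∈ T[0,2] ⇒ YES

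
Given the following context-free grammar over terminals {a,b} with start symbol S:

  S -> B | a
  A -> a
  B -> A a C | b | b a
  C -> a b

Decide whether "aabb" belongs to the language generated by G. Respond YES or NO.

CNF form of G:
  S -> A X3 | T1 T0 | a | b
  A -> a
  B -> A X2 | T1 T0 | b
  C -> T0 T1
  T0 -> a
  T1 -> b
  X2 -> T0 C
  X3 -> T0 C

Fill CYK table bottom-up:
  [0..0]={A,S,T0}  "a"  orig:{A,S}
  [1..1]={A,S,T0}  "a"  orig:{A,S}
  [2..2]={B,S,T1}  "b"  orig:{B,S}
  [3..3]={B,S,T1}  "b"  orig:{B,S}
  [0..1]=∅  "aa"
  [1..2]={C}  "ab"
  [2..3]=∅  "bb"
  [0..2]={X2,X3}  "aab"  orig:{}
  [1..3]=∅  "abb"
  [0..3]=∅  "aabb"

S ∉ T[0,3] ⇒ NO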